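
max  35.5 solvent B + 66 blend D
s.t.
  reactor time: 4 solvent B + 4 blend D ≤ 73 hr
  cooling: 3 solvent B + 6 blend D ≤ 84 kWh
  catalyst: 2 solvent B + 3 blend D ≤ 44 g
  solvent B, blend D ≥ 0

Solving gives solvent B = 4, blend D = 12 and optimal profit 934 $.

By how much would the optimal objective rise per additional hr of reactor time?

0

Check each constraint at x*: reactor time 64/73 (slack 9); cooling 84/84 (tight); catalyst 44/44 (tight).
By complementary slackness, y = 0 for the non-binding constraint.
From A_Bᵀ y = c: 3·y_cooling + 2·y_catalyst = 35.5; 6·y_cooling + 3·y_catalyst = 66.
→ y_cooling = 8.5 and y_catalyst = 5.
Shadow price of reactor time = 0.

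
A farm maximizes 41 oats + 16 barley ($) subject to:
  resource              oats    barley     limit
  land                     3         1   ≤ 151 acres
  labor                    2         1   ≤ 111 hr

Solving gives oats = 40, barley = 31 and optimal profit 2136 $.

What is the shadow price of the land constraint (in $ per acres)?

9

Both land and labor are binding at x*.
Dual feasibility on the basic columns requires 3·y_land + 2·y_labor = 41, 1·y_land + 1·y_labor = 16.
Solving: y_land = 9, y_labor = 7.
Shadow price of land = 9.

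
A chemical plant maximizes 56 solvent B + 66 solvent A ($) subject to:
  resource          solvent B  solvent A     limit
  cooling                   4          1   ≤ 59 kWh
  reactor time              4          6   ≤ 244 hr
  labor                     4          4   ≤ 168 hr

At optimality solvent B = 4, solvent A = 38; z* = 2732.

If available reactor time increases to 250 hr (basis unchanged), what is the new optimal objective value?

2762

At the optimum: cooling uses 54 of 59 (slack = 5); reactor time uses 244 of 244 (binding); labor uses 168 of 168 (binding).
Slack constraints have shadow price 0 (complementary slackness).
The binding rows give the dual system: 4·y_reactor time + 4·y_labor = 56 and 6·y_reactor time + 4·y_labor = 66.
This yields shadow prices y_reactor time = 5, y_labor = 9.
Δz = y_reactor time·Δb = 5 × (6) = 30, so new z* = 2732 + 30 = 2762.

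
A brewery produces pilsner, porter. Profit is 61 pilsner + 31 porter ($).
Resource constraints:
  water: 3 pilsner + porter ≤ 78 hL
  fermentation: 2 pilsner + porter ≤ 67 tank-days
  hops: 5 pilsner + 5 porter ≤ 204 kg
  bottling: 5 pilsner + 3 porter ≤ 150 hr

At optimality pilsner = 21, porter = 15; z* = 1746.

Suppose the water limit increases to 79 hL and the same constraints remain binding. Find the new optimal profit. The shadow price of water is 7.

1753

Δb = 1, so new z* = 1746 + (7)·(1) = 1746 + 7 = 1753.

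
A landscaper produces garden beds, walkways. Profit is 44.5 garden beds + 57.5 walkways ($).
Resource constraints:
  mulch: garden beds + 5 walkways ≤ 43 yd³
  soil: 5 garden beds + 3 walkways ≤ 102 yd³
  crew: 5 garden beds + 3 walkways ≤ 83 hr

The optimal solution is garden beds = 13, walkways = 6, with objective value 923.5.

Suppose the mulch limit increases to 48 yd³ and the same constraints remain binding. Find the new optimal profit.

Check each constraint at x*: mulch 43/43 (tight); soil 83/102 (slack 19); crew 83/83 (tight).
By complementary slackness, y = 0 for the non-binding constraint.
Dual feasibility on the basic columns requires 1·y_mulch + 5·y_crew = 44.5, 5·y_mulch + 3·y_crew = 57.5.
→ y_mulch = 7 and y_crew = 7.5.
Δz = y_mulch·Δb = 7 × (5) = 35, so new z* = 923.5 + 35 = 958.5.

958.5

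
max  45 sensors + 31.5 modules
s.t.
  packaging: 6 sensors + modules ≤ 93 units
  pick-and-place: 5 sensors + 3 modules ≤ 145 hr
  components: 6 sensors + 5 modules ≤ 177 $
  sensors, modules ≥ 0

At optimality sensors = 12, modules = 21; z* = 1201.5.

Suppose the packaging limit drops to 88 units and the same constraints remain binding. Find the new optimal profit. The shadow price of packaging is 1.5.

Δb = -5, so new z* = 1201.5 + (1.5)·(-5) = 1201.5 − 7.5 = 1194.

1194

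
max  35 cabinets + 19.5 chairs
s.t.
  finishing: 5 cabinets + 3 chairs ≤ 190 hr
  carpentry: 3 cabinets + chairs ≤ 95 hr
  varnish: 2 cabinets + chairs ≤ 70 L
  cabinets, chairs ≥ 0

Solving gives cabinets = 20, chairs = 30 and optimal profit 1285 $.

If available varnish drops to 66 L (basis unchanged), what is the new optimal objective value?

1255

Check each constraint at x*: finishing 190/190 (tight); carpentry 90/95 (slack 5); varnish 70/70 (tight).
Slack constraints have shadow price 0 (complementary slackness).
From A_Bᵀ y = c: 5·y_finishing + 2·y_varnish = 35; 3·y_finishing + 1·y_varnish = 19.5.
This yields shadow prices y_finishing = 4, y_varnish = 7.5.
Δz = y_varnish·Δb = 7.5 × (-4) = -30, so new z* = 1285 − 30 = 1255.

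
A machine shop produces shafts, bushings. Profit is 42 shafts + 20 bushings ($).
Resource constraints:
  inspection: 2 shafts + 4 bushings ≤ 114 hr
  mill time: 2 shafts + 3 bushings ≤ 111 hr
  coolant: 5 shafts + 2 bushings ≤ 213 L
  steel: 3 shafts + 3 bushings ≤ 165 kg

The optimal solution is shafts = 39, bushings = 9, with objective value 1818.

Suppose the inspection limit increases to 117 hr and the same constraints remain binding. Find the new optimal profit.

1821

Binding: inspection and coolant. Non-binding: mill time (6 unused), steel (21 unused).
Slack constraints have shadow price 0 (complementary slackness).
The binding rows give the dual system: 2·y_inspection + 5·y_coolant = 42 and 4·y_inspection + 2·y_coolant = 20.
Solving: y_inspection = 1, y_coolant = 8.
Δz = y_inspection·Δb = 1 × (3) = 3, so new z* = 1818 + 3 = 1821.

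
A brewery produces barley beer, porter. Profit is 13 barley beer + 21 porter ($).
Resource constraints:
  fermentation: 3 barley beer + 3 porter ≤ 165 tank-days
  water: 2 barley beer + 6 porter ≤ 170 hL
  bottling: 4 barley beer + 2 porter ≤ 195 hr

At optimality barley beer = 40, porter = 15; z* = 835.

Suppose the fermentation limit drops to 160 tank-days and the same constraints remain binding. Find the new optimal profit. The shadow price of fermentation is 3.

820

Δb = -5, so new z* = 835 + (3)·(-5) = 835 − 15 = 820.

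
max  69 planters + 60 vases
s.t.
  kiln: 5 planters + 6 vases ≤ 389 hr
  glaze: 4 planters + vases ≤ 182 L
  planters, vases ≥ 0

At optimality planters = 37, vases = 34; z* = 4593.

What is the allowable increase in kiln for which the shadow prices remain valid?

703

Binding constraints: kiln, glaze. The basis is B = [[5,6],[4,1]] with det -19.
Per unit increase in kiln, x* moves by d = (-0.0526, 0.2105).
The basis stays optimal until planters reaches 0; allowable increase = 703 hr.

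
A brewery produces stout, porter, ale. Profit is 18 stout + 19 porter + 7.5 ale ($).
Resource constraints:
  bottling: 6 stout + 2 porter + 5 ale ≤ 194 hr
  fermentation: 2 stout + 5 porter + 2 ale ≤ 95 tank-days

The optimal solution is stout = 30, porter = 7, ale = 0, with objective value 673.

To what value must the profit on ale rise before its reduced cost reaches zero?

16

Both bottling and fermentation are binding at x*.
The binding rows give the dual system: 6·y_bottling + 2·y_fermentation = 18 and 2·y_bottling + 5·y_fermentation = 19.
This yields shadow prices y_bottling = 2, y_fermentation = 3.
ale enters the basis when its profit ≥ yᵀa₃ = 2·5 + 3·2 = 16.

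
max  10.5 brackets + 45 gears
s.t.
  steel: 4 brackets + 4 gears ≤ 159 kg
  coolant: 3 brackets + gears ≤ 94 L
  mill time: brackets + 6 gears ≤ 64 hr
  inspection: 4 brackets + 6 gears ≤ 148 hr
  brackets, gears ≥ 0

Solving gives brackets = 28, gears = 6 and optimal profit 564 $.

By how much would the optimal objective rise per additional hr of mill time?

6.5

At the optimum: steel uses 136 of 159 (slack = 23); coolant uses 90 of 94 (slack = 4); mill time uses 64 of 64 (binding); inspection uses 148 of 148 (binding).
Slack constraints have shadow price 0 (complementary slackness).
Dual feasibility on the basic columns requires 1·y_mill time + 4·y_inspection = 10.5, 6·y_mill time + 6·y_inspection = 45.
This yields shadow prices y_mill time = 6.5, y_inspection = 1.
Shadow price of mill time = 6.5.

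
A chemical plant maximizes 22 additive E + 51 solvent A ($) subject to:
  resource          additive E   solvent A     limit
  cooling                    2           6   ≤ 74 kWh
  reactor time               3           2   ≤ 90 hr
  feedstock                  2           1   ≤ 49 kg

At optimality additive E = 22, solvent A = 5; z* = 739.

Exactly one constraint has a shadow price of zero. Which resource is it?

cooling: 74/74 (binding)
reactor time: 76/90 (slack 14)
feedstock: 49/49 (binding)
By complementary slackness, a constraint with positive slack has shadow price 0 → reactor time.

reactor time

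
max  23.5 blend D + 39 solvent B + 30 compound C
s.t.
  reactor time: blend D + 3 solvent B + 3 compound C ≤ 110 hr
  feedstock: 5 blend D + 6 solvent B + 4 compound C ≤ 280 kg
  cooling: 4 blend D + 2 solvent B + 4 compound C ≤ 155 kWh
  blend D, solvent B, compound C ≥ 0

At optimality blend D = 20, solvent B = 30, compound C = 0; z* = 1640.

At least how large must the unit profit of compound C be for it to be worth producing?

32

At the optimum: reactor time uses 110 of 110 (binding); feedstock uses 280 of 280 (binding); cooling uses 140 of 155 (slack = 15).
By complementary slackness, y = 0 for the non-binding constraint.
The binding rows give the dual system: 1·y_reactor time + 5·y_feedstock = 23.5 and 3·y_reactor time + 6·y_feedstock = 39.
→ y_reactor time = 6 and y_feedstock = 3.5.
compound C enters the basis when its profit ≥ yᵀa₃ = 6·3 + 3.5·4 = 32.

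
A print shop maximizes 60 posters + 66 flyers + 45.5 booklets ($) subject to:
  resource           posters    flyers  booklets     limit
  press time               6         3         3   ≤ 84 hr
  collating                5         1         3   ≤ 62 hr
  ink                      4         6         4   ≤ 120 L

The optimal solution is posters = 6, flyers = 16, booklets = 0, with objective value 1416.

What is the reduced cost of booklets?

Binding: press time and ink. Non-binding: collating (16 unused).
By complementary slackness, y = 0 for the non-binding constraint.
The binding rows give the dual system: 6·y_press time + 4·y_ink = 60 and 3·y_press time + 6·y_ink = 66.
→ y_press time = 4 and y_ink = 9.
Reduced cost of booklets: c₃ − yᵀa₃ = 45.5 − (4·3 + 9·4) = 45.5 − 48 = -2.5.

-2.5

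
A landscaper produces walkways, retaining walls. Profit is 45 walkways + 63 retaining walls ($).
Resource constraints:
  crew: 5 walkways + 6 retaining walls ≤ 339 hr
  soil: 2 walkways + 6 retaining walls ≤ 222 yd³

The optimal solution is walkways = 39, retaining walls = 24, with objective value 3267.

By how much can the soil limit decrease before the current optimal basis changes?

86.4

Binding constraints: crew, soil. The basis is B = [[5,6],[2,6]] with det 18.
Per unit decrease in soil, x* moves by d = (0.3333, -0.2778).
The basis stays optimal until retaining walls reaches 0; allowable decrease = 86.4 yd³.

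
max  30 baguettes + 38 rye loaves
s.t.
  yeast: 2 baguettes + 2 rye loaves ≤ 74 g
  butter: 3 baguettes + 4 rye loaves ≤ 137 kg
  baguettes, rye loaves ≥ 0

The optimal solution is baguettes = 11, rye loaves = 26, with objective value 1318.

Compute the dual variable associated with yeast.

3

Both yeast and butter are binding at x*.
Dual feasibility on the basic columns requires 2·y_yeast + 3·y_butter = 30, 2·y_yeast + 4·y_butter = 38.
This yields shadow prices y_yeast = 3, y_butter = 8.
Shadow price of yeast = 3.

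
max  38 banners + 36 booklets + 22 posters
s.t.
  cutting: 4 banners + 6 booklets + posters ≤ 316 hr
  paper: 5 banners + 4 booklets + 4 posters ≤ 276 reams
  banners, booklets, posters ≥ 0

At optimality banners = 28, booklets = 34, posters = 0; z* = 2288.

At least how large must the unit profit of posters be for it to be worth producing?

Check each constraint at x*: cutting 316/316 (tight); paper 276/276 (tight).
From A_Bᵀ y = c: 4·y_cutting + 5·y_paper = 38; 6·y_cutting + 4·y_paper = 36.
→ y_cutting = 2 and y_paper = 6.
posters enters the basis when its profit ≥ yᵀa₃ = 2·1 + 6·4 = 26.

26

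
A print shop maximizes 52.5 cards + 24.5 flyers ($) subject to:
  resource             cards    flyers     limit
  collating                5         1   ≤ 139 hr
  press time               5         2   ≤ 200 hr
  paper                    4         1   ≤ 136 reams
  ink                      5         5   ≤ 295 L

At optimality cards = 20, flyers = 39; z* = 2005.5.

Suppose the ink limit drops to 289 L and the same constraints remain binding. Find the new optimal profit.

1984.5

Binding: collating and ink. Non-binding: press time (22 unused), paper (17 unused).
Since press time, paper are not tight, their duals are 0.
Dual feasibility on the basic columns requires 5·y_collating + 5·y_ink = 52.5, 1·y_collating + 5·y_ink = 24.5.
This yields shadow prices y_collating = 7, y_ink = 3.5.
Δz = y_ink·Δb = 3.5 × (-6) = -21, so new z* = 2005.5 − 21 = 1984.5.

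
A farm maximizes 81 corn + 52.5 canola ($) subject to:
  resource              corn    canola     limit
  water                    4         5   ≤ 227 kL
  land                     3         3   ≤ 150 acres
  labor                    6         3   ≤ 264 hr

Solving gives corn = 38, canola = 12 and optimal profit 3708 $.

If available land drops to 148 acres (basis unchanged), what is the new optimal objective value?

3692

Check each constraint at x*: water 212/227 (slack 15); land 150/150 (tight); labor 264/264 (tight).
Slack constraints have shadow price 0 (complementary slackness).
Dual feasibility on the basic columns requires 3·y_land + 6·y_labor = 81, 3·y_land + 3·y_labor = 52.5.
This yields shadow prices y_land = 8, y_labor = 9.5.
Δz = y_land·Δb = 8 × (-2) = -16, so new z* = 3708 − 16 = 3692.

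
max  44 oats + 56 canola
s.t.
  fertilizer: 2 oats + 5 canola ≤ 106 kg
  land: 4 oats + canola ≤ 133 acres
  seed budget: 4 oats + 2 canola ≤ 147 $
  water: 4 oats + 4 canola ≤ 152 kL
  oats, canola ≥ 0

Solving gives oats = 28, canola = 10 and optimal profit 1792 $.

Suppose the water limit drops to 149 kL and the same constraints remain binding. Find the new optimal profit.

Check each constraint at x*: fertilizer 106/106 (tight); land 122/133 (slack 11); seed budget 132/147 (slack 15); water 152/152 (tight).
Since land, seed budget are not tight, their duals are 0.
The binding rows give the dual system: 2·y_fertilizer + 4·y_water = 44 and 5·y_fertilizer + 4·y_water = 56.
This yields shadow prices y_fertilizer = 4, y_water = 9.
Δz = y_water·Δb = 9 × (-3) = -27, so new z* = 1792 − 27 = 1765.

1765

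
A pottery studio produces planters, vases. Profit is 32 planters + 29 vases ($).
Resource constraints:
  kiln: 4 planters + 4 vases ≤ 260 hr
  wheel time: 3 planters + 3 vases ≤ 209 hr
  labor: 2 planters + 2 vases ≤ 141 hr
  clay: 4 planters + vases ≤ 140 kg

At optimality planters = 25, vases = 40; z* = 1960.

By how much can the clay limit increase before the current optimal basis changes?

120

Binding constraints: kiln, clay. The basis is B = [[4,4],[4,1]] with det -12.
Per unit increase in clay, x* moves by d = (0.3333, -0.3333).
The basis stays optimal until vases reaches 0; allowable increase = 120 kg.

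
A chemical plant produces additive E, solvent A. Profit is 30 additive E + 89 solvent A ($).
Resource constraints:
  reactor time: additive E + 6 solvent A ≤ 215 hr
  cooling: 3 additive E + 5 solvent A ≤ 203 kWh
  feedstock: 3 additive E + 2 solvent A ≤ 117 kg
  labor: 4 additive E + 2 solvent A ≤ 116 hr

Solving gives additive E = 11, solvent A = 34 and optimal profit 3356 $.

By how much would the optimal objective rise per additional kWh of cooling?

7

At the optimum: reactor time uses 215 of 215 (binding); cooling uses 203 of 203 (binding); feedstock uses 101 of 117 (slack = 16); labor uses 112 of 116 (slack = 4).
By complementary slackness, y = 0 for the non-binding constraints.
The binding rows give the dual system: 1·y_reactor time + 3·y_cooling = 30 and 6·y_reactor time + 5·y_cooling = 89.
→ y_reactor time = 9 and y_cooling = 7.
Shadow price of cooling = 7.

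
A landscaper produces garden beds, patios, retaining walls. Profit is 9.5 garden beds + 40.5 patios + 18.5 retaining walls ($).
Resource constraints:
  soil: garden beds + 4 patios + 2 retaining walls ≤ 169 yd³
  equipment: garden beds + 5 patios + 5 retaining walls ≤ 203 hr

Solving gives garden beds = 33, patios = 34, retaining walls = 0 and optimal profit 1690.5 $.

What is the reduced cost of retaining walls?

-8

At the optimum: soil uses 169 of 169 (binding); equipment uses 203 of 203 (binding).
Dual feasibility on the basic columns requires 1·y_soil + 1·y_equipment = 9.5, 4·y_soil + 5·y_equipment = 40.5.
→ y_soil = 7 and y_equipment = 2.5.
Reduced cost of retaining walls: c₃ − yᵀa₃ = 18.5 − (7·2 + 2.5·5) = 18.5 − 26.5 = -8.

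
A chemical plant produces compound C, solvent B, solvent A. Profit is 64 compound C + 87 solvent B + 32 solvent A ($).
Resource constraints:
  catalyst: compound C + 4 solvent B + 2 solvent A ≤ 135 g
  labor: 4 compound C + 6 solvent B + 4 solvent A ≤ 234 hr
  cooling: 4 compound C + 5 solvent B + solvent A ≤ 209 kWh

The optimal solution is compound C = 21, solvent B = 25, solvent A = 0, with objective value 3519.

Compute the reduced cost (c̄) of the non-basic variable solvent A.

Binding: labor and cooling. Non-binding: catalyst (14 unused).
Since catalyst is not tight, its dual is 0.
Dual feasibility on the basic columns requires 4·y_labor + 4·y_cooling = 64, 6·y_labor + 5·y_cooling = 87.
→ y_labor = 7 and y_cooling = 9.
Reduced cost of solvent A: c₃ − yᵀa₃ = 32 − (7·4 + 9·1) = 32 − 37 = -5.

-5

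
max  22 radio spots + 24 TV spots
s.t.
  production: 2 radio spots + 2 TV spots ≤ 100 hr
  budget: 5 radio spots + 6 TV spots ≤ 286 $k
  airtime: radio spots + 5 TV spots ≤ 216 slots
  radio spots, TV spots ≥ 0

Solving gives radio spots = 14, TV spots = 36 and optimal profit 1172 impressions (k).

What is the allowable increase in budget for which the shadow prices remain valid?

Binding constraints: production, budget. The basis is B = [[2,2],[5,6]] with det 2.
Per unit increase in budget, x* moves by d = (-1, 1).
The basis stays optimal until airtime becomes binding; allowable increase = 5.5 $k.

5.5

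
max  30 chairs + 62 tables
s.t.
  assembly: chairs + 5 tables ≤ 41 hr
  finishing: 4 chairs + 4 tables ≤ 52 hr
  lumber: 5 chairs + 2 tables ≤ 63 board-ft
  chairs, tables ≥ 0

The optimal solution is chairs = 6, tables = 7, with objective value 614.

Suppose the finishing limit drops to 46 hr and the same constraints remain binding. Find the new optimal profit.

Binding: assembly and finishing. Non-binding: lumber (19 unused).
Slack constraints have shadow price 0 (complementary slackness).
The binding rows give the dual system: 1·y_assembly + 4·y_finishing = 30 and 5·y_assembly + 4·y_finishing = 62.
Solving: y_assembly = 8, y_finishing = 5.5.
Δz = y_finishing·Δb = 5.5 × (-6) = -33, so new z* = 614 − 33 = 581.

581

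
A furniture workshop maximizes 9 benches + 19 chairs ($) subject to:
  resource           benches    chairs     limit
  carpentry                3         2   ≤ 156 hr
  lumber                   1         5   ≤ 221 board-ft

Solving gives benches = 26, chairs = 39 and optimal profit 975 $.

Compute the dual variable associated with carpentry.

Check each constraint at x*: carpentry 156/156 (tight); lumber 221/221 (tight).
From A_Bᵀ y = c: 3·y_carpentry + 1·y_lumber = 9; 2·y_carpentry + 5·y_lumber = 19.
→ y_carpentry = 2 and y_lumber = 3.
Shadow price of carpentry = 2.

2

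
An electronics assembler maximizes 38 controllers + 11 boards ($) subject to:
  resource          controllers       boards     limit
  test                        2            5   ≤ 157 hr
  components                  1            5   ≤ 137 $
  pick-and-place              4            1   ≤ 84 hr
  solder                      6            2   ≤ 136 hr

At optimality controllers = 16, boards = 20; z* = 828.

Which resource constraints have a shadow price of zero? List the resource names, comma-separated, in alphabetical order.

test: 132/157 (slack 25)
components: 116/137 (slack 21)
pick-and-place: 84/84 (binding)
solder: 136/136 (binding)
By complementary slackness, a constraint with positive slack has shadow price 0 → components, test.

components, test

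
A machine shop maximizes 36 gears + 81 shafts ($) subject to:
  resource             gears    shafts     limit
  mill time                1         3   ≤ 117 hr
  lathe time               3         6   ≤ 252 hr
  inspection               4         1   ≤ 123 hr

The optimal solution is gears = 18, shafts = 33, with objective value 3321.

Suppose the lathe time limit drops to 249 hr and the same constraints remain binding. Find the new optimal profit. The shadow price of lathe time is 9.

Δb = -3, so new z* = 3321 + (9)·(-3) = 3321 − 27 = 3294.

3294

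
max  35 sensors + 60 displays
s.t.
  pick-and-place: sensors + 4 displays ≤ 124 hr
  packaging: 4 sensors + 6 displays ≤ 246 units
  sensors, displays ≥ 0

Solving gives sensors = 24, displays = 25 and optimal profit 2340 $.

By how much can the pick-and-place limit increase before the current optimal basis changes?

Binding constraints: pick-and-place, packaging. The basis is B = [[1,4],[4,6]] with det -10.
Per unit increase in pick-and-place, x* moves by d = (-0.6, 0.4).
The basis stays optimal until sensors reaches 0; allowable increase = 40 hr.

40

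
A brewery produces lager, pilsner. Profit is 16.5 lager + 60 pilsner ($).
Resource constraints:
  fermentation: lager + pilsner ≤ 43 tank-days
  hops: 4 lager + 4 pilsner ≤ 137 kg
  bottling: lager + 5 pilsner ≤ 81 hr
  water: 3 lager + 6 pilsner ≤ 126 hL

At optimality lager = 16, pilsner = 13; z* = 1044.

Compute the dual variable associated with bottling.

9

Binding: bottling and water. Non-binding: fermentation (14 unused), hops (21 unused).
By complementary slackness, y = 0 for the non-binding constraints.
The binding rows give the dual system: 1·y_bottling + 3·y_water = 16.5 and 5·y_bottling + 6·y_water = 60.
Solving: y_bottling = 9, y_water = 2.5.
Shadow price of bottling = 9.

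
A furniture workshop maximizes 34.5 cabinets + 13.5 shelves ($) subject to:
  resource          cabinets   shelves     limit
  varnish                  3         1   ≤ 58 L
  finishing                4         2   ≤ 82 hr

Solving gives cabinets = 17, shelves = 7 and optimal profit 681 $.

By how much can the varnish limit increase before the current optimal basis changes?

Binding constraints: varnish, finishing. The basis is B = [[3,1],[4,2]] with det 2.
Per unit increase in varnish, x* moves by d = (1, -2).
The basis stays optimal until shelves reaches 0; allowable increase = 3.5 L.

3.5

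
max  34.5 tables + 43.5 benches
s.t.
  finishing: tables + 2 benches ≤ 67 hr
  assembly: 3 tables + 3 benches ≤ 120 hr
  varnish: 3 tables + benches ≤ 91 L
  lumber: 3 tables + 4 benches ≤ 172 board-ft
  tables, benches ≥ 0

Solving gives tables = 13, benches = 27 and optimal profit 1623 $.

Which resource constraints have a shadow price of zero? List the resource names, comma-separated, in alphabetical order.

finishing: 67/67 (binding)
assembly: 120/120 (binding)
varnish: 66/91 (slack 25)
lumber: 147/172 (slack 25)
By complementary slackness, a constraint with positive slack has shadow price 0 → lumber, varnish.

lumber, varnish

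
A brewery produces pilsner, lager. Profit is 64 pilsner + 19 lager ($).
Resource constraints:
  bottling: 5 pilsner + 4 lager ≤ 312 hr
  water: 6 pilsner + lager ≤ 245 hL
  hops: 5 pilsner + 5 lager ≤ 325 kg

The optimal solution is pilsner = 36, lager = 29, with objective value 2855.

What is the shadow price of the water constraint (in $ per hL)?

At the optimum: bottling uses 296 of 312 (slack = 16); water uses 245 of 245 (binding); hops uses 325 of 325 (binding).
Slack constraints have shadow price 0 (complementary slackness).
Dual feasibility on the basic columns requires 6·y_water + 5·y_hops = 64, 1·y_water + 5·y_hops = 19.
Solving: y_water = 9, y_hops = 2.
Shadow price of water = 9.

9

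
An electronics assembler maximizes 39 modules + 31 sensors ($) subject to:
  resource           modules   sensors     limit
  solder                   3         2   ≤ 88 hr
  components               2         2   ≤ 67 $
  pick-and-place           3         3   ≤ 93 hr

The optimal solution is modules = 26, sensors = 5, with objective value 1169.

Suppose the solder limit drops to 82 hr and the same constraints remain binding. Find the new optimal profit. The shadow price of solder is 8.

1121

Δb = -6, so new z* = 1169 + (8)·(-6) = 1169 − 48 = 1121.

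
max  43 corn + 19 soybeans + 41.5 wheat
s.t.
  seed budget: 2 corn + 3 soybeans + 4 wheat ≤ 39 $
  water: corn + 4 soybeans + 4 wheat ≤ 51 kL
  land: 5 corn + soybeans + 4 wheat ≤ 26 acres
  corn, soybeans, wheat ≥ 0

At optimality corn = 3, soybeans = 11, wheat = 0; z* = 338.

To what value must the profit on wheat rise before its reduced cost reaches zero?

At the optimum: seed budget uses 39 of 39 (binding); water uses 47 of 51 (slack = 4); land uses 26 of 26 (binding).
Since water is not tight, its dual is 0.
From A_Bᵀ y = c: 2·y_seed budget + 5·y_land = 43; 3·y_seed budget + 1·y_land = 19.
This yields shadow prices y_seed budget = 4, y_land = 7.
wheat enters the basis when its profit ≥ yᵀa₃ = 4·4 + 7·4 = 44.

44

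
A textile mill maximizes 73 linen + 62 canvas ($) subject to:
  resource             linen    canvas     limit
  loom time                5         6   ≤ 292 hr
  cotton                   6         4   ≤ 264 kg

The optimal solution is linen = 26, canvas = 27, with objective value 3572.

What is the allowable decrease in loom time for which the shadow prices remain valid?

Binding constraints: loom time, cotton. The basis is B = [[5,6],[6,4]] with det -16.
Per unit decrease in loom time, x* moves by d = (0.25, -0.375).
The basis stays optimal until canvas reaches 0; allowable decrease = 72 hr.

72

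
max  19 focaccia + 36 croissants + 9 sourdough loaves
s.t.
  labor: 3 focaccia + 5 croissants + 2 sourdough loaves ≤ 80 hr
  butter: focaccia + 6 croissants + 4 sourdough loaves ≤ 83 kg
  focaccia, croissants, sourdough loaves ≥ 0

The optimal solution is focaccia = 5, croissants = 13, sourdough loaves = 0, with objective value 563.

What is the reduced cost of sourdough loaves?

-7

Check each constraint at x*: labor 80/80 (tight); butter 83/83 (tight).
The binding rows give the dual system: 3·y_labor + 1·y_butter = 19 and 5·y_labor + 6·y_butter = 36.
→ y_labor = 6 and y_butter = 1.
Reduced cost of sourdough loaves: c₃ − yᵀa₃ = 9 − (6·2 + 1·4) = 9 − 16 = -7.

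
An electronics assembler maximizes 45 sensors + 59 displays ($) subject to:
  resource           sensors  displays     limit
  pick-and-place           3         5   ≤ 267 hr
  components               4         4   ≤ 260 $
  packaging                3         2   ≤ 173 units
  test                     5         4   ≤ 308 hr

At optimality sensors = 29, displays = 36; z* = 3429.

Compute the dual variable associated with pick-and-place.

7

Check each constraint at x*: pick-and-place 267/267 (tight); components 260/260 (tight); packaging 159/173 (slack 14); test 289/308 (slack 19).
Since packaging, test are not tight, their duals are 0.
Dual feasibility on the basic columns requires 3·y_pick-and-place + 4·y_components = 45, 5·y_pick-and-place + 4·y_components = 59.
Solving: y_pick-and-place = 7, y_components = 6.
Shadow price of pick-and-place = 7.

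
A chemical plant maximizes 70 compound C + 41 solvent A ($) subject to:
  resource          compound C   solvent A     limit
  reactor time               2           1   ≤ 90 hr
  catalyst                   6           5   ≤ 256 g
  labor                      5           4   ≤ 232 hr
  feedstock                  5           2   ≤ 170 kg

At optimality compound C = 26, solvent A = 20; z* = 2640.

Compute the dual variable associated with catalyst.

5

At the optimum: reactor time uses 72 of 90 (slack = 18); catalyst uses 256 of 256 (binding); labor uses 210 of 232 (slack = 22); feedstock uses 170 of 170 (binding).
Slack constraints have shadow price 0 (complementary slackness).
Dual feasibility on the basic columns requires 6·y_catalyst + 5·y_feedstock = 70, 5·y_catalyst + 2·y_feedstock = 41.
This yields shadow prices y_catalyst = 5, y_feedstock = 8.
Shadow price of catalyst = 5.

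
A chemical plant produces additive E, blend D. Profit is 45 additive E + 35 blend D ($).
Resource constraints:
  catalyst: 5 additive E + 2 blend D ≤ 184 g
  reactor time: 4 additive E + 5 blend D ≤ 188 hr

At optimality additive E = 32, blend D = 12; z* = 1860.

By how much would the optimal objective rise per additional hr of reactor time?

5

Check each constraint at x*: catalyst 184/184 (tight); reactor time 188/188 (tight).
The binding rows give the dual system: 5·y_catalyst + 4·y_reactor time = 45 and 2·y_catalyst + 5·y_reactor time = 35.
This yields shadow prices y_catalyst = 5, y_reactor time = 5.
Shadow price of reactor time = 5.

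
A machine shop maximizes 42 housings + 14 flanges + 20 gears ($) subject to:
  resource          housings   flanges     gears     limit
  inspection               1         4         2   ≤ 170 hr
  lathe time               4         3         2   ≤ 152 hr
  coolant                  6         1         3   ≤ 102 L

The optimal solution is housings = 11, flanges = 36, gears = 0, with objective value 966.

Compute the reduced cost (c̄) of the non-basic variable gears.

-1

Check each constraint at x*: inspection 155/170 (slack 15); lathe time 152/152 (tight); coolant 102/102 (tight).
Slack constraints have shadow price 0 (complementary slackness).
From A_Bᵀ y = c: 4·y_lathe time + 6·y_coolant = 42; 3·y_lathe time + 1·y_coolant = 14.
Solving: y_lathe time = 3, y_coolant = 5.
Reduced cost of gears: c₃ − yᵀa₃ = 20 − (3·2 + 5·3) = 20 − 21 = -1.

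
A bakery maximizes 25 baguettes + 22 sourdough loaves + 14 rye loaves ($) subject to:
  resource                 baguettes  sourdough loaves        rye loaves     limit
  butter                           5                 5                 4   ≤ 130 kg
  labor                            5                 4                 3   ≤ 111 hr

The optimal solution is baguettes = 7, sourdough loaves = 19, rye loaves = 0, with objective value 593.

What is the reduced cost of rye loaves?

-3

Check each constraint at x*: butter 130/130 (tight); labor 111/111 (tight).
From A_Bᵀ y = c: 5·y_butter + 5·y_labor = 25; 5·y_butter + 4·y_labor = 22.
Solving: y_butter = 2, y_labor = 3.
Reduced cost of rye loaves: c₃ − yᵀa₃ = 14 − (2·4 + 3·3) = 14 − 17 = -3.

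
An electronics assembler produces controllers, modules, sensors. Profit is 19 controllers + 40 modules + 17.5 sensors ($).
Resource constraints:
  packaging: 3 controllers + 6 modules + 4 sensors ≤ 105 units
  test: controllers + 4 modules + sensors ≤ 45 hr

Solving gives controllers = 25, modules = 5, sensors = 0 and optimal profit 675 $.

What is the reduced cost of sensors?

Check each constraint at x*: packaging 105/105 (tight); test 45/45 (tight).
Dual feasibility on the basic columns requires 3·y_packaging + 1·y_test = 19, 6·y_packaging + 4·y_test = 40.
Solving: y_packaging = 6, y_test = 1.
Reduced cost of sensors: c₃ − yᵀa₃ = 17.5 − (6·4 + 1·1) = 17.5 − 25 = -7.5.

-7.5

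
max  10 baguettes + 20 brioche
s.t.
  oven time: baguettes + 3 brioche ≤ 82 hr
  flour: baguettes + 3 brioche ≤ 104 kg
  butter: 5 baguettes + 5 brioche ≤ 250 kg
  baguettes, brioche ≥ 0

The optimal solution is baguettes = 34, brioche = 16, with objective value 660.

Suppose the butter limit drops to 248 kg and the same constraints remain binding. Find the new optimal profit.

658

At the optimum: oven time uses 82 of 82 (binding); flour uses 82 of 104 (slack = 22); butter uses 250 of 250 (binding).
Slack constraints have shadow price 0 (complementary slackness).
Dual feasibility on the basic columns requires 1·y_oven time + 5·y_butter = 10, 3·y_oven time + 5·y_butter = 20.
Solving: y_oven time = 5, y_butter = 1.
Δz = y_butter·Δb = 1 × (-2) = -2, so new z* = 660 − 2 = 658.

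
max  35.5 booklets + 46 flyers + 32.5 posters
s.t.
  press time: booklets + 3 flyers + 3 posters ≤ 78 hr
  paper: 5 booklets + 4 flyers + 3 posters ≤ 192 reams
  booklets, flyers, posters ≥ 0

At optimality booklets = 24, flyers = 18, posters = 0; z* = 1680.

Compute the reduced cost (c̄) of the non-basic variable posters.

-8

Check each constraint at x*: press time 78/78 (tight); paper 192/192 (tight).
From A_Bᵀ y = c: 1·y_press time + 5·y_paper = 35.5; 3·y_press time + 4·y_paper = 46.
Solving: y_press time = 8, y_paper = 5.5.
Reduced cost of posters: c₃ − yᵀa₃ = 32.5 − (8·3 + 5.5·3) = 32.5 − 40.5 = -8.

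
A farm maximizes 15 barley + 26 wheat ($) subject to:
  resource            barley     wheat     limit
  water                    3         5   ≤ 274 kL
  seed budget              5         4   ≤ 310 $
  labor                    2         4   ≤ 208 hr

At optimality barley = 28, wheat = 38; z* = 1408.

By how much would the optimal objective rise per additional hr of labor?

1.5

At the optimum: water uses 274 of 274 (binding); seed budget uses 292 of 310 (slack = 18); labor uses 208 of 208 (binding).
Slack constraints have shadow price 0 (complementary slackness).
From A_Bᵀ y = c: 3·y_water + 2·y_labor = 15; 5·y_water + 4·y_labor = 26.
Solving: y_water = 4, y_labor = 1.5.
Shadow price of labor = 1.5.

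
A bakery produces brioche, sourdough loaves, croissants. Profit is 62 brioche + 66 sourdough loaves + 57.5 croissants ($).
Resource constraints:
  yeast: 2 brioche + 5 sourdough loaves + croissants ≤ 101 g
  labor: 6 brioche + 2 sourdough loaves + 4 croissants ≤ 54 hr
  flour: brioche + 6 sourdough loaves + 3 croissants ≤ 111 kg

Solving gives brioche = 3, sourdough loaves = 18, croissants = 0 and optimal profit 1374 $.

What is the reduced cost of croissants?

Check each constraint at x*: yeast 96/101 (slack 5); labor 54/54 (tight); flour 111/111 (tight).
Slack constraints have shadow price 0 (complementary slackness).
The binding rows give the dual system: 6·y_labor + 1·y_flour = 62 and 2·y_labor + 6·y_flour = 66.
This yields shadow prices y_labor = 9, y_flour = 8.
Reduced cost of croissants: c₃ − yᵀa₃ = 57.5 − (9·4 + 8·3) = 57.5 − 60 = -2.5.

-2.5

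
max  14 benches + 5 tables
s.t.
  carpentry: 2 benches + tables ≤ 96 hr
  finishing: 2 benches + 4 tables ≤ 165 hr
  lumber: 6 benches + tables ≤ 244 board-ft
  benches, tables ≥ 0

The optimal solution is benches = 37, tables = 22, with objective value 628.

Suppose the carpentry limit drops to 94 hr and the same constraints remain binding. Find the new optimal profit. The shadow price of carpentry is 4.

Δb = -2, so new z* = 628 + (4)·(-2) = 628 − 8 = 620.

620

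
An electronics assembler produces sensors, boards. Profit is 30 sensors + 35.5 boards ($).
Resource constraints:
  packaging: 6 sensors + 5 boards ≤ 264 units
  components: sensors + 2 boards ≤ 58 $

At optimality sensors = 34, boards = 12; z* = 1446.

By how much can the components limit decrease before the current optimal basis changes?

14

Binding constraints: packaging, components. The basis is B = [[6,5],[1,2]] with det 7.
Per unit decrease in components, x* moves by d = (0.7143, -0.8571).
The basis stays optimal until boards reaches 0; allowable decrease = 14 $.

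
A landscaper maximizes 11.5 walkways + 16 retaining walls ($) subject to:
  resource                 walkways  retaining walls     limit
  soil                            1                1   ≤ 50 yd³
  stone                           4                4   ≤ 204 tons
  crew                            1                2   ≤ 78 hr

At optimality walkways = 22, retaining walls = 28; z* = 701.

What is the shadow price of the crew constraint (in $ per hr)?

Check each constraint at x*: soil 50/50 (tight); stone 200/204 (slack 4); crew 78/78 (tight).
Slack constraints have shadow price 0 (complementary slackness).
From A_Bᵀ y = c: 1·y_soil + 1·y_crew = 11.5; 1·y_soil + 2·y_crew = 16.
Solving: y_soil = 7, y_crew = 4.5.
Shadow price of crew = 4.5.

4.5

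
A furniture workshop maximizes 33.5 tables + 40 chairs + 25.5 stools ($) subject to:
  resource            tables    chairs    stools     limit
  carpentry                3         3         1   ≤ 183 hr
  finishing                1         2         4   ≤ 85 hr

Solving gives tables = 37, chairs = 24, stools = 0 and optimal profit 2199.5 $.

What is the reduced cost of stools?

-9.5

Both carpentry and finishing are binding at x*.
Dual feasibility on the basic columns requires 3·y_carpentry + 1·y_finishing = 33.5, 3·y_carpentry + 2·y_finishing = 40.
→ y_carpentry = 9 and y_finishing = 6.5.
Reduced cost of stools: c₃ − yᵀa₃ = 25.5 − (9·1 + 6.5·4) = 25.5 − 35 = -9.5.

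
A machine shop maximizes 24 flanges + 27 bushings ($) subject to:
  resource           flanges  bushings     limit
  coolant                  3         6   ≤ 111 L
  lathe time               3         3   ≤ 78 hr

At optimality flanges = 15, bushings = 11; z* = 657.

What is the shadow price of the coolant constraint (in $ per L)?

Check each constraint at x*: coolant 111/111 (tight); lathe time 78/78 (tight).
The binding rows give the dual system: 3·y_coolant + 3·y_lathe time = 24 and 6·y_coolant + 3·y_lathe time = 27.
This yields shadow prices y_coolant = 1, y_lathe time = 7.
Shadow price of coolant = 1.

1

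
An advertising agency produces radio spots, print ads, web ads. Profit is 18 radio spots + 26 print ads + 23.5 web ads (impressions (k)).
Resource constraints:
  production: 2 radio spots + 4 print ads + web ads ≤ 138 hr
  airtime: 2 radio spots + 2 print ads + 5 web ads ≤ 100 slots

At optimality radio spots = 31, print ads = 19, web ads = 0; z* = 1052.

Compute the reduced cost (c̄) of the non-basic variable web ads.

Both production and airtime are binding at x*.
From A_Bᵀ y = c: 2·y_production + 2·y_airtime = 18; 4·y_production + 2·y_airtime = 26.
This yields shadow prices y_production = 4, y_airtime = 5.
Reduced cost of web ads: c₃ − yᵀa₃ = 23.5 − (4·1 + 5·5) = 23.5 − 29 = -5.5.

-5.5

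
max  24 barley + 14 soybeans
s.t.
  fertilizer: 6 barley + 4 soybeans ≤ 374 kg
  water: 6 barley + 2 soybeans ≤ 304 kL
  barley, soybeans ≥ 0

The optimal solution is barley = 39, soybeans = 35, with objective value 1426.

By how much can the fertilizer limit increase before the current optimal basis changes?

Binding constraints: fertilizer, water. The basis is B = [[6,4],[6,2]] with det -12.
Per unit increase in fertilizer, x* moves by d = (-0.1667, 0.5).
The basis stays optimal until barley reaches 0; allowable increase = 234 kg.

234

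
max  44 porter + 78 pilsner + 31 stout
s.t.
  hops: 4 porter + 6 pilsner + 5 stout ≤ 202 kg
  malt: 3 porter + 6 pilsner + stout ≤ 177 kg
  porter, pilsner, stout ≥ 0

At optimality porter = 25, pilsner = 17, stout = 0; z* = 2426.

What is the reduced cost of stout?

-2

Check each constraint at x*: hops 202/202 (tight); malt 177/177 (tight).
From A_Bᵀ y = c: 4·y_hops + 3·y_malt = 44; 6·y_hops + 6·y_malt = 78.
This yields shadow prices y_hops = 5, y_malt = 8.
Reduced cost of stout: c₃ − yᵀa₃ = 31 − (5·5 + 8·1) = 31 − 33 = -2.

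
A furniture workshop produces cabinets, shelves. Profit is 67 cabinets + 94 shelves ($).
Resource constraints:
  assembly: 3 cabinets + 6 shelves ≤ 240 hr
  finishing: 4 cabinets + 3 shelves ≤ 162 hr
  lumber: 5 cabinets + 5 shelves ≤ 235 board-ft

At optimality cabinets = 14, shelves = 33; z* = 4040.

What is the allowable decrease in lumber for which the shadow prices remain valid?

Binding constraints: assembly, lumber. The basis is B = [[3,6],[5,5]] with det -15.
Per unit decrease in lumber, x* moves by d = (-0.4, 0.2).
The basis stays optimal until cabinets reaches 0; allowable decrease = 35 board-ft.

35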